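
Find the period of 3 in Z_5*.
Powers of 3 mod 5: 3^1≡3, 3^2≡4, 3^3≡2, 3^4≡1. So the order of 3 is 4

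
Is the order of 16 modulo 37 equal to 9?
Powers of 16 mod 37: 16^1≡16, 16^2≡34, 16^3≡26, 16^4≡9, 16^5≡33, 16^6≡10, 16^7≡12, 16^8≡7, 16^9≡1. First k with 16^k≡1 is k=9. Yes, ord_37(16) = 9.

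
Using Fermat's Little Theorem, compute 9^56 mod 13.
By Fermat: 9^{12} ≡ 1 mod 13. 56 = 4×12 + 8. So 9^{56} ≡ 9^{8} ≡ 3 mod 13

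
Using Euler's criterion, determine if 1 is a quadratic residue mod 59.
By Euler's criterion: 1^{29} ≡ 1 (mod 59). Since this equals 1, 1 is a QR.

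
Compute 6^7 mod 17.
By repeated squaring mod 17: 6^{1}≡6, 6^{2}≡2, 6^{4}≡4. Then 6^{7} = 6^{4+2+1} ≡ 4 × 2 × 6 ≡ 14 mod 17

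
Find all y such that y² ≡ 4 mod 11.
The square roots of 4 mod 11 are 9 and 2. Verify: 9² = 81 ≡ 4 mod 11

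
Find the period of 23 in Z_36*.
Powers of 23 mod 36: 23^1≡23, 23^2≡25, 23^3≡35, 23^4≡13, 23^5≡11, 23^6≡1. ord_36(23) = 6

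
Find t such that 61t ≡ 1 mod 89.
Since 89 is prime, by Fermat 61^(-1) ≡ 61^{87} ≡ 54 mod 89. Verify: 61 × 54 = 3294 ≡ 1 mod 89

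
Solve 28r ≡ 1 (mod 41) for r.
Since 41 is prime, by Fermat 28^(-1) ≡ 28^{39} ≡ 22 (mod 41). Verify: 28 × 22 = 616 ≡ 1 (mod 41)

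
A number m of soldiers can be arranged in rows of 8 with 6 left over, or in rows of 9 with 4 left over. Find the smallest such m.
M = 8 × 9 = 72. M₁ = 9, y₁ ≡ 1 mod 8. M₂ = 8, y₂ ≡ 8 mod 9. m = 6×9×1 + 4×8×8 ≡ 22 mod 72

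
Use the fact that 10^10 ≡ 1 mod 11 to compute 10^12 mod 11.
By Fermat: 10^{10} ≡ 1 mod 11. So 10^{12} = 10^{10} · 10^{2} ≡ 10^{2} ≡ 1 mod 11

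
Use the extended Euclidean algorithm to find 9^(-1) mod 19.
Extended GCD: 9(-2) + 19(1) = 1. So 9^(-1) ≡ -2 ≡ 17 (mod 19). Verify: 9 × 17 = 153 ≡ 1 (mod 19)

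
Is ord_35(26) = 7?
Powers of 26 mod 35: 26^1≡26, 26^2≡11, 26^3≡6, 26^4≡16, 26^5≡31, 26^6≡1. Already 26^6≡1, so the order is 6 < 7. No, the actual order is 6.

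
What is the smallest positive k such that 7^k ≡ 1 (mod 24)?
Powers of 7 mod 24: 7^1≡7, 7^2≡1. So the order of 7 is 2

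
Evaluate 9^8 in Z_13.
By repeated squaring (mod 13): 9^{1}≡9, 9^{2}≡3, 9^{4}≡9, 9^{8}≡3. So 9^{8} ≡ 3 (mod 13)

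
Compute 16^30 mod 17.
Using Fermat: 16^{16} ≡ 1 mod 17. 30 ≡ 14 mod 16. So 16^{30} ≡ 16^{14} ≡ 1 mod 17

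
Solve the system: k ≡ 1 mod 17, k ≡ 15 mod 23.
M = 17 × 23 = 391. M₁ = 23, y₁ ≡ 3 mod 17. M₂ = 17, y₂ ≡ 19 mod 23. k = 1×23×3 + 15×17×19 ≡ 222 mod 391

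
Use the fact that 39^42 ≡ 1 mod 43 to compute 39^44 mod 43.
By Fermat: 39^{42} ≡ 1 mod 43. So 39^{44} = 39^{42} · 39^{2} ≡ 39^{2} ≡ 16 mod 43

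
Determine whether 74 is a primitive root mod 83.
ord_83(74) divides 82. For each prime q|82: 74^{41}≡82, 74^{2}≡81, none ≡ 1. So 74 has order 82 and is a primitive root mod 83.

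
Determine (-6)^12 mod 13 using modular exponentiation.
Using Fermat: (-6)^{12} ≡ 1 mod 13. 12 ≡ 0 mod 12. So (-6)^{12} ≡ (-6)^{0} ≡ 1 mod 13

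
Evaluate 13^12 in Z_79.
By repeated squaring (mod 79): 13^{1}≡13, 13^{2}≡11, 13^{4}≡42, 13^{8}≡26. Then 13^{12} = 13^{8+4} ≡ 26 × 42 ≡ 65 (mod 79)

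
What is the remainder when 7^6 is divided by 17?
By repeated squaring (mod 17): 7^{1}≡7, 7^{2}≡15, 7^{4}≡4. Then 7^{6} = 7^{4+2} ≡ 4 × 15 ≡ 9 (mod 17)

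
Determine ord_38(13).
Powers of 13 mod 38: 13^1≡13, 13^2≡17, 13^3≡31, 13^4≡23, 13^5≡33, 13^6≡11, 13^7≡29, 13^8≡35, 13^9≡37, 13^10≡25, 13^11≡21, 13^12≡7, 13^13≡15, 13^14≡5, 13^15≡27, 13^16≡9, 13^17≡3, 13^18≡1. So the order of 13 is 18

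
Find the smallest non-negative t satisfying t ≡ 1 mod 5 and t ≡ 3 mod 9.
M = 5 × 9 = 45. M₁ = 9, y₁ ≡ 4 mod 5. M₂ = 5, y₂ ≡ 2 mod 9. t = 1×9×4 + 3×5×2 ≡ 21 mod 45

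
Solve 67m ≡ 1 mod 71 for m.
Since 71 is prime, by Fermat 67^(-1) ≡ 67^{69} ≡ 53 mod 71. Verify: 67 × 53 = 3551 ≡ 1 mod 71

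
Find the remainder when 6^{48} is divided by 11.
By Fermat: 6^{10} ≡ 1 mod 11. 48 = 4×10 + 8. So 6^{48} ≡ 6^{8} ≡ 4 mod 11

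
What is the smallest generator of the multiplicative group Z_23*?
g = 5. For each prime q|22: 5^{11}≡22, 5^{2}≡2, none ≡ 1, so ord_23(5) = 22 and 5 is a primitive root.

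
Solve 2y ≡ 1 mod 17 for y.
Since 17 is prime, by Fermat 2^(-1) ≡ 2^{15} ≡ 9 mod 17. Verify: 2 × 9 = 18 ≡ 1 mod 17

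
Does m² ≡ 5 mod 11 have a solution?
By Euler's criterion: 5^{5} ≡ 1 mod 11. Since this equals 1, 5 is a QR.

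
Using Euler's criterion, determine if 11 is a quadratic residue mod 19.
By Euler's criterion: 11^{9} ≡ 1 mod 19. Since this equals 1, 11 is a QR.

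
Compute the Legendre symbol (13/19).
(13/19) = 13^{9} mod 19 = -1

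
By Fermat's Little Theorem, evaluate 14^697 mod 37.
By Fermat: 14^{36} ≡ 1 (mod 37). 697 ≡ 13 (mod 36). So 14^{697} ≡ 14^{13} ≡ 14 (mod 37)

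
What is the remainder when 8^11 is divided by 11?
Using Fermat: 8^{10} ≡ 1 (mod 11). 11 ≡ 1 (mod 10). So 8^{11} ≡ 8^{1} ≡ 8 (mod 11)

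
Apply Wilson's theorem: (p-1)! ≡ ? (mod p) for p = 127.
By Wilson's theorem, (126)! ≡ -1 ≡ 126 (mod 127)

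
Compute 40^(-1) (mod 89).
Since 89 is prime, by Fermat 40^(-1) ≡ 40^{87} ≡ 69 (mod 89). Verify: 40 × 69 = 2760 ≡ 1 (mod 89)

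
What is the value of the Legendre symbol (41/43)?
(41/43) = 41^{21} mod 43 = 1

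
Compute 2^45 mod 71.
By repeated squaring (mod 71): 2^{1}≡2, 2^{2}≡4, 2^{4}≡16, 2^{8}≡43, 2^{16}≡3, 2^{32}≡9. Then 2^{45} = 2^{32+8+4+1} ≡ 9 × 43 × 16 × 2 ≡ 30 (mod 71)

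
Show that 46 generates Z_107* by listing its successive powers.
46^1, 46^2, ..., 46^{106} mod 107: [46, 83, 73, 41, 67, 86, 104, 76, 72, 102, 91, 13, 63, 9, 93, 105, 15, 48, 68, 25, 80, 42, 6, 62, 70, 10, 32, 81, 88, 89, 28, 4, 77, 11, 78, 57, 54, 23, 95, 90, 74, 87, 43, 52, 38, 36, 51, 99, 60, 85, 58, 100, 106, 61, 24, 34, 66, 40, 21, 3, 31, 35, 5, 16, 94, 44, 98, 14, 2, 92, 59, 39, 82, 27, 65, 101, 45, 37, 97, 75, 26, 19, 18, 79, 103, 30, 96, 29, 50, 53, 84, 12, 17, 33, 20, 64, 55, 69, 71, 56, 8, 47, 22, 49, 7, 1]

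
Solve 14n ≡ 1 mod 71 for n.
Since 71 is prime, by Fermat 14^(-1) ≡ 14^{69} ≡ 66 mod 71. Verify: 14 × 66 = 924 ≡ 1 mod 71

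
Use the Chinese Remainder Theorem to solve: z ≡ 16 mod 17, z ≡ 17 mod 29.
M = 17 × 29 = 493. M₁ = 29, y₁ ≡ 10 mod 17. M₂ = 17, y₂ ≡ 12 mod 29. z = 16×29×10 + 17×17×12 ≡ 220 mod 493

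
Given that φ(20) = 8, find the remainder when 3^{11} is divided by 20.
By Euler: 3^{8} ≡ 1 mod 20 since gcd(3, 20) = 1. 11 = 1×8 + 3. So 3^{11} ≡ 3^{3} ≡ 7 mod 20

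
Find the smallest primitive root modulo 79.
g = 3. For each prime q|78: 3^{39}≡78, 3^{26}≡23, 3^{6}≡18, none ≡ 1, so ord_79(3) = 78 and 3 is a primitive root.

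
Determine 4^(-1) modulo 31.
Since 31 is prime, by Fermat 4^(-1) ≡ 4^{29} ≡ 8 mod 31. Verify: 4 × 8 = 32 ≡ 1 mod 31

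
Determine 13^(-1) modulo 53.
Since 53 is prime, by Fermat 13^(-1) ≡ 13^{51} ≡ 49 mod 53. Verify: 13 × 49 = 637 ≡ 1 mod 53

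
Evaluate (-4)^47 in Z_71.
By repeated squaring mod 71: (-4)^{1}≡67, (-4)^{2}≡16, (-4)^{4}≡43, (-4)^{8}≡3, (-4)^{16}≡9, (-4)^{32}≡10. Then (-4)^{47} = (-4)^{32+8+4+2+1} ≡ 10 × 3 × 43 × 16 × 67 ≡ 13 mod 71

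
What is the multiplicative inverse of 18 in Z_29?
Since 29 is prime, by Fermat 18^(-1) ≡ 18^{27} ≡ 21 mod 29. Verify: 18 × 21 = 378 ≡ 1 mod 29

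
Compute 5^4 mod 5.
5^{4} = 625 ≡ 0 mod 5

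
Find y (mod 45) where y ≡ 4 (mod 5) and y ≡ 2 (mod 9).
M = 5 × 9 = 45. M₁ = 9, y₁ ≡ 4 (mod 5). M₂ = 5, y₂ ≡ 2 (mod 9). y = 4×9×4 + 2×5×2 ≡ 29 (mod 45)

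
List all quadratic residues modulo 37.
Quadratic residues modulo 37: {1, 3, 4, 7, 9, 10, 11, 12, 16, 21, 25, 26, 27, 28, 30, 33, 34, 36}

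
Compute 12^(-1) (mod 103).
Since 103 is prime, by Fermat 12^(-1) ≡ 12^{101} ≡ 43 (mod 103). Verify: 12 × 43 = 516 ≡ 1 (mod 103)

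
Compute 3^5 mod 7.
By repeated squaring (mod 7): 3^{1}≡3, 3^{2}≡2, 3^{4}≡4. Then 3^{5} = 3^{4+1} ≡ 4 × 3 ≡ 5 (mod 7)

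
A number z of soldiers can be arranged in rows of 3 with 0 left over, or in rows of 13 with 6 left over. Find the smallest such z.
M = 3 × 13 = 39. M₁ = 13, y₁ ≡ 1 mod 3. M₂ = 3, y₂ ≡ 9 mod 13. z = 0×13×1 + 6×3×9 ≡ 6 mod 39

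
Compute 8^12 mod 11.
Using Fermat: 8^{10} ≡ 1 mod 11. 12 ≡ 2 mod 10. So 8^{12} ≡ 8^{2} ≡ 9 mod 11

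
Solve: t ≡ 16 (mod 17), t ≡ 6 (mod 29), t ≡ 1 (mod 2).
M = 17 × 29 × 2 = 986. M₁ = 58, y₁ ≡ 5 (mod 17). M₂ = 34, y₂ ≡ 6 (mod 29). M₃ = 493, y₃ ≡ 1 (mod 2). t = 16×58×5 + 6×34×6 + 1×493×1 ≡ 441 (mod 986)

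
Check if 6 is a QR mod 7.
By Euler's criterion: 6^{3} ≡ 6 mod 7. Since this equals -1 (≡ 6), 6 is not a QR.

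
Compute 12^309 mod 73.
Using Fermat: 12^{72} ≡ 1 mod 73. 309 ≡ 21 mod 72. So 12^{309} ≡ 12^{21} ≡ 24 mod 73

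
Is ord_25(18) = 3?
Powers of 18 mod 25: 18^1≡18, 18^2≡24, 18^3≡7, 18^4≡1. 18^3≡7≢1, so ord ≠ 3. No, the actual order is 4.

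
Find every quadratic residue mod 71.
Squares in Z_71*: {1, 2, 3, 4, 5, 6, 8, 9, 10, 12, 15, 16, 18, 19, 20, 24, 25, 27, 29, 30, 32, 36, 37, 38, 40, 43, 45, 48, 49, 50, 54, 57, 58, 60, 64}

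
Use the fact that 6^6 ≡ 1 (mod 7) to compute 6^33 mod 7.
By Fermat: 6^{6} ≡ 1 (mod 7). 33 = 5×6 + 3. So 6^{33} ≡ 6^{3} ≡ 6 (mod 7)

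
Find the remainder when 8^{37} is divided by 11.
By Fermat: 8^{10} ≡ 1 mod 11. 37 = 3×10 + 7. So 8^{37} ≡ 8^{7} ≡ 2 mod 11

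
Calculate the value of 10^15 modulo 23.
By repeated squaring mod 23: 10^{1}≡10, 10^{2}≡8, 10^{4}≡18, 10^{8}≡2. Then 10^{15} = 10^{8+4+2+1} ≡ 2 × 18 × 8 × 10 ≡ 5 mod 23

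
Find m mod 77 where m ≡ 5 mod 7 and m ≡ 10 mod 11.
M = 7 × 11 = 77. M₁ = 11, y₁ ≡ 2 mod 7. M₂ = 7, y₂ ≡ 8 mod 11. m = 5×11×2 + 10×7×8 ≡ 54 mod 77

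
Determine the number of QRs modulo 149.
Exactly half the non-zero residues mod a prime are QRs: (149-1)/2 = 74.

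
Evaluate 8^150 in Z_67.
Using Fermat: 8^{66} ≡ 1 (mod 67). 150 ≡ 18 (mod 66). So 8^{150} ≡ 8^{18} ≡ 15 (mod 67)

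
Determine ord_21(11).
Powers of 11 mod 21: 11^1≡11, 11^2≡16, 11^3≡8, 11^4≡4, 11^5≡2, 11^6≡1. ord_21(11) = 6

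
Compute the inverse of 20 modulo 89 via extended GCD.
Extended GCD: 20(-40) + 89(9) = 1. So 20^(-1) ≡ -40 ≡ 49 (mod 89). Verify: 20 × 49 = 980 ≡ 1 (mod 89)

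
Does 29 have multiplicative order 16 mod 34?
Powers of 29 mod 34: 29^1≡29, 29^2≡25, 29^3≡11, 29^4≡13, 29^5≡3, 29^6≡19, 29^7≡7, 29^8≡33, 29^9≡5, 29^10≡9, 29^11≡23, 29^12≡21, 29^13≡31, 29^14≡15, 29^15≡27, 29^16≡1. First k with 29^k≡1 is k=16. Yes, ord_34(29) = 16.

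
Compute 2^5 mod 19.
By repeated squaring mod 19: 2^{1}≡2, 2^{2}≡4, 2^{4}≡16. Then 2^{5} = 2^{4+1} ≡ 16 × 2 ≡ 13 mod 19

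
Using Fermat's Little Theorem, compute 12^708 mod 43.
By Fermat: 12^{42} ≡ 1 (mod 43). 708 ≡ 36 (mod 42). So 12^{708} ≡ 12^{36} ≡ 41 (mod 43)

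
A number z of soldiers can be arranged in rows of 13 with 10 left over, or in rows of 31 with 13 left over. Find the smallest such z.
M = 13 × 31 = 403. M₁ = 31, y₁ ≡ 8 mod 13. M₂ = 13, y₂ ≡ 12 mod 31. z = 10×31×8 + 13×13×12 ≡ 75 mod 403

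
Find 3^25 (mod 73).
By repeated squaring (mod 73): 3^{1}≡3, 3^{2}≡9, 3^{4}≡8, 3^{8}≡64, 3^{16}≡8. Then 3^{25} = 3^{16+8+1} ≡ 8 × 64 × 3 ≡ 3 (mod 73)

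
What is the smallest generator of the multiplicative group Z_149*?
g = 2. Powers: [2, 4, 8, 16, 32, 64, 128, 107, 65, ...] generates all 148 non-zero residues.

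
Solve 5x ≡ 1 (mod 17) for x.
Since 17 is prime, by Fermat 5^(-1) ≡ 5^{15} ≡ 7 (mod 17). Verify: 5 × 7 = 35 ≡ 1 (mod 17)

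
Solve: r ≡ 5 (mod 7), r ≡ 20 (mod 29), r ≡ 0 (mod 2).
M = 7 × 29 × 2 = 406. M₁ = 58, y₁ ≡ 4 (mod 7). M₂ = 14, y₂ ≡ 27 (mod 29). M₃ = 203, y₃ ≡ 1 (mod 2). r = 5×58×4 + 20×14×27 + 0×203×1 ≡ 194 (mod 406)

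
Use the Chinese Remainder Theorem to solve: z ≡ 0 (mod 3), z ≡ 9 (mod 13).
M = 3 × 13 = 39. M₁ = 13, y₁ ≡ 1 (mod 3). M₂ = 3, y₂ ≡ 9 (mod 13). z = 0×13×1 + 9×3×9 ≡ 9 (mod 39)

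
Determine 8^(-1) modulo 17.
Since 17 is prime, by Fermat 8^(-1) ≡ 8^{15} ≡ 15 mod 17. Verify: 8 × 15 = 120 ≡ 1 mod 17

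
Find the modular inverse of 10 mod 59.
Since 59 is prime, by Fermat 10^(-1) ≡ 10^{57} ≡ 6 mod 59. Verify: 10 × 6 = 60 ≡ 1 mod 59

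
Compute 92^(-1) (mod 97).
Since 97 is prime, by Fermat 92^(-1) ≡ 92^{95} ≡ 58 (mod 97). Verify: 92 × 58 = 5336 ≡ 1 (mod 97)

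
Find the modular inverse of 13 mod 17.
Since 17 is prime, by Fermat 13^(-1) ≡ 13^{15} ≡ 4 (mod 17). Verify: 13 × 4 = 52 ≡ 1 (mod 17)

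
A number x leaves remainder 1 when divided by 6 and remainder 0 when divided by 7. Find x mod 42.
M = 6 × 7 = 42. M₁ = 7, y₁ ≡ 1 mod 6. M₂ = 6, y₂ ≡ 6 mod 7. x = 1×7×1 + 0×6×6 ≡ 7 mod 42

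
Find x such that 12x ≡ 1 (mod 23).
Since 23 is prime, by Fermat 12^(-1) ≡ 12^{21} ≡ 2 (mod 23). Verify: 12 × 2 = 24 ≡ 1 (mod 23)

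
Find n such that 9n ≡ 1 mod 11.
Since 11 is prime, by Fermat 9^(-1) ≡ 9^{9} ≡ 5 mod 11. Verify: 9 × 5 = 45 ≡ 1 mod 11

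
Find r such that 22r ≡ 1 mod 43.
Since 43 is prime, by Fermat 22^(-1) ≡ 22^{41} ≡ 2 mod 43. Verify: 22 × 2 = 44 ≡ 1 mod 43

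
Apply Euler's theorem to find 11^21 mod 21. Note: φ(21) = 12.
By Euler: 11^{12} ≡ 1 mod 21 since gcd(11, 21) = 1. 21 = 1×12 + 9. So 11^{21} ≡ 11^{9} ≡ 8 mod 21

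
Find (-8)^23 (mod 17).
Using Fermat: (-8)^{16} ≡ 1 (mod 17). 23 ≡ 7 (mod 16). So (-8)^{23} ≡ (-8)^{7} ≡ 2 (mod 17)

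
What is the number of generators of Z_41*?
There are φ(41-1) = φ(40) = 16 primitive roots modulo 41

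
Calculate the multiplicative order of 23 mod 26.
Powers of 23 mod 26: 23^1≡23, 23^2≡9, 23^3≡25, 23^4≡3, 23^5≡17, 23^6≡1. Order = 6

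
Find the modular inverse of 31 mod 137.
Since 137 is prime, by Fermat 31^(-1) ≡ 31^{135} ≡ 84 mod 137. Verify: 31 × 84 = 2604 ≡ 1 mod 137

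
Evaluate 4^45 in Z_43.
Using Fermat: 4^{42} ≡ 1 mod 43. 45 ≡ 3 mod 42. So 4^{45} ≡ 4^{3} ≡ 21 mod 43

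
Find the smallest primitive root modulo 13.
g = 2. Powers: [2, 4, 8, 3, 6, 12, 11, 9, ...] generates all 12 non-zero residues.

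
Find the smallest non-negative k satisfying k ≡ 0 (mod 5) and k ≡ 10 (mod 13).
M = 5 × 13 = 65. M₁ = 13, y₁ ≡ 2 (mod 5). M₂ = 5, y₂ ≡ 8 (mod 13). k = 0×13×2 + 10×5×8 ≡ 10 (mod 65)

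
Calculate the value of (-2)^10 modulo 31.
By repeated squaring mod 31: (-2)^{1}≡29, (-2)^{2}≡4, (-2)^{4}≡16, (-2)^{8}≡8. Then (-2)^{10} = (-2)^{8+2} ≡ 8 × 4 ≡ 1 mod 31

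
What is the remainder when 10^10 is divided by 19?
By repeated squaring mod 19: 10^{1}≡10, 10^{2}≡5, 10^{4}≡6, 10^{8}≡17. Then 10^{10} = 10^{8+2} ≡ 17 × 5 ≡ 9 mod 19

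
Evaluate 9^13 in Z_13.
Using Fermat: 9^{12} ≡ 1 mod 13. 13 ≡ 1 mod 12. So 9^{13} ≡ 9^{1} ≡ 9 mod 13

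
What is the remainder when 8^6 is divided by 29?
By repeated squaring mod 29: 8^{1}≡8, 8^{2}≡6, 8^{4}≡7. Then 8^{6} = 8^{4+2} ≡ 7 × 6 ≡ 13 mod 29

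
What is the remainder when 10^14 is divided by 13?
Using Fermat: 10^{12} ≡ 1 mod 13. 14 ≡ 2 mod 12. So 10^{14} ≡ 10^{2} ≡ 9 mod 13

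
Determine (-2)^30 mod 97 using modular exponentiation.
By repeated squaring mod 97: (-2)^{1}≡95, (-2)^{2}≡4, (-2)^{4}≡16, (-2)^{8}≡62, (-2)^{16}≡61. Then (-2)^{30} = (-2)^{16+8+4+2} ≡ 61 × 62 × 16 × 4 ≡ 33 mod 97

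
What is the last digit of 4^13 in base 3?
Using Fermat: 4^{2} ≡ 1 mod 3. 13 ≡ 1 mod 2. So 4^{13} ≡ 4^{1} ≡ 1 mod 3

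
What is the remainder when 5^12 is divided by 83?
By repeated squaring mod 83: 5^{1}≡5, 5^{2}≡25, 5^{4}≡44, 5^{8}≡27. Then 5^{12} = 5^{8+4} ≡ 27 × 44 ≡ 26 mod 83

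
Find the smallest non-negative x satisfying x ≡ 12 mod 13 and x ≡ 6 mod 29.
M = 13 × 29 = 377. M₁ = 29, y₁ ≡ 9 mod 13. M₂ = 13, y₂ ≡ 9 mod 29. x = 12×29×9 + 6×13×9 ≡ 64 mod 377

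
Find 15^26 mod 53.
By repeated squaring mod 53: 15^{1}≡15, 15^{2}≡13, 15^{4}≡10, 15^{8}≡47, 15^{16}≡36. Then 15^{26} = 15^{16+8+2} ≡ 36 × 47 × 13 ≡ 1 mod 53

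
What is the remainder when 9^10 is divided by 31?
By repeated squaring (mod 31): 9^{1}≡9, 9^{2}≡19, 9^{4}≡20, 9^{8}≡28. Then 9^{10} = 9^{8+2} ≡ 28 × 19 ≡ 5 (mod 31)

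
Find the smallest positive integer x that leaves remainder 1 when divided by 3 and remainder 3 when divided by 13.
M = 3 × 13 = 39. M₁ = 13, y₁ ≡ 1 mod 3. M₂ = 3, y₂ ≡ 9 mod 13. x = 1×13×1 + 3×3×9 ≡ 16 mod 39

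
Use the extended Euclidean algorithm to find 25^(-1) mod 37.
Extended GCD: 25(3) + 37(-2) = 1. So 25^(-1) ≡ 3 (mod 37). Verify: 25 × 3 = 75 ≡ 1 (mod 37)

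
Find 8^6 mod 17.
By repeated squaring mod 17: 8^{1}≡8, 8^{2}≡13, 8^{4}≡16. Then 8^{6} = 8^{4+2} ≡ 16 × 13 ≡ 4 mod 17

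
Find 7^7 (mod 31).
By repeated squaring (mod 31): 7^{1}≡7, 7^{2}≡18, 7^{4}≡14. Then 7^{7} = 7^{4+2+1} ≡ 14 × 18 × 7 ≡ 28 (mod 31)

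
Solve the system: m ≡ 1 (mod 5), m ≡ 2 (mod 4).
M = 5 × 4 = 20. M₁ = 4, y₁ ≡ 4 (mod 5). M₂ = 5, y₂ ≡ 1 (mod 4). m = 1×4×4 + 2×5×1 ≡ 6 (mod 20)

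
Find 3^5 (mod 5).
Using Fermat: 3^{4} ≡ 1 (mod 5). 5 ≡ 1 (mod 4). So 3^{5} ≡ 3^{1} ≡ 3 (mod 5)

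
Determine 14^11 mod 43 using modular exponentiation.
By repeated squaring (mod 43): 14^{1}≡14, 14^{2}≡24, 14^{4}≡17, 14^{8}≡31. Then 14^{11} = 14^{8+2+1} ≡ 31 × 24 × 14 ≡ 10 (mod 43)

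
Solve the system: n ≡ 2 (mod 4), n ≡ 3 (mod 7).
M = 4 × 7 = 28. M₁ = 7, y₁ ≡ 3 (mod 4). M₂ = 4, y₂ ≡ 2 (mod 7). n = 2×7×3 + 3×4×2 ≡ 10 (mod 28)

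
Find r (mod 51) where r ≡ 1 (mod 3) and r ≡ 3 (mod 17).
M = 3 × 17 = 51. M₁ = 17, y₁ ≡ 2 (mod 3). M₂ = 3, y₂ ≡ 6 (mod 17). r = 1×17×2 + 3×3×6 ≡ 37 (mod 51)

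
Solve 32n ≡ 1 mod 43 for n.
Since 43 is prime, by Fermat 32^(-1) ≡ 32^{41} ≡ 39 mod 43. Verify: 32 × 39 = 1248 ≡ 1 mod 43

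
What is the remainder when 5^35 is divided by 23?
Using Fermat: 5^{22} ≡ 1 mod 23. 35 ≡ 13 mod 22. So 5^{35} ≡ 5^{13} ≡ 21 mod 23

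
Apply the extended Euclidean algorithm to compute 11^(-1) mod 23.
Extended GCD: 11(-2) + 23(1) = 1. So 11^(-1) ≡ -2 ≡ 21 mod 23. Verify: 11 × 21 = 231 ≡ 1 mod 23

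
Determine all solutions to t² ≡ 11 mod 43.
The square roots of 11 mod 43 are 21 and 22. Verify: 21² = 441 ≡ 11 mod 43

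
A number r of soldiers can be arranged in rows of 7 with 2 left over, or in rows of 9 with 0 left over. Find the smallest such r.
M = 7 × 9 = 63. M₁ = 9, y₁ ≡ 4 (mod 7). M₂ = 7, y₂ ≡ 4 (mod 9). r = 2×9×4 + 0×7×4 ≡ 9 (mod 63)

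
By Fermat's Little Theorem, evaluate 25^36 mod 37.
By Fermat's Little Theorem, 25^{36} ≡ 1 mod 37 since 37 is prime and gcd(25, 37) = 1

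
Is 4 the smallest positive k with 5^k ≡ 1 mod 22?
Powers of 5 mod 22: 5^1≡5, 5^2≡3, 5^3≡15, 5^4≡9, 5^5≡1. 5^4≡9≢1, so ord ≠ 4. No, the actual order is 5.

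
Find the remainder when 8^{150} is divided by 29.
By Fermat: 8^{28} ≡ 1 (mod 29). 150 = 5×28 + 10. So 8^{150} ≡ 8^{10} ≡ 4 (mod 29)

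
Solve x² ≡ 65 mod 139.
The square roots of 65 mod 139 are 64 and 75. Verify: 64² = 4096 ≡ 65 mod 139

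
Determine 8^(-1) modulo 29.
Since 29 is prime, by Fermat 8^(-1) ≡ 8^{27} ≡ 11 (mod 29). Verify: 8 × 11 = 88 ≡ 1 (mod 29)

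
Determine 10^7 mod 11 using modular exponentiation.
By repeated squaring (mod 11): 10^{1}≡10, 10^{2}≡1, 10^{4}≡1. Then 10^{7} = 10^{4+2+1} ≡ 1 × 1 × 10 ≡ 10 (mod 11)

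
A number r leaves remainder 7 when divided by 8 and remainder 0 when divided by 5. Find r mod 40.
M = 8 × 5 = 40. M₁ = 5, y₁ ≡ 5 mod 8. M₂ = 8, y₂ ≡ 2 mod 5. r = 7×5×5 + 0×8×2 ≡ 15 mod 40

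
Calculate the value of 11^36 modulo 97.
By repeated squaring mod 97: 11^{1}≡11, 11^{2}≡24, 11^{4}≡91, 11^{8}≡36, 11^{16}≡35, 11^{32}≡61. Then 11^{36} = 11^{32+4} ≡ 61 × 91 ≡ 22 mod 97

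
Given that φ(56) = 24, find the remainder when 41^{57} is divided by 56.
By Euler: 41^{24} ≡ 1 mod 56 since gcd(41, 56) = 1. 57 = 2×24 + 9. So 41^{57} ≡ 41^{9} ≡ 41 mod 56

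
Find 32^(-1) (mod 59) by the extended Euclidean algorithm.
Extended GCD: 32(24) + 59(-13) = 1. So 32^(-1) ≡ 24 (mod 59). Verify: 32 × 24 = 768 ≡ 1 (mod 59)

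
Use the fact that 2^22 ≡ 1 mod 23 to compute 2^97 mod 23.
By Fermat: 2^{22} ≡ 1 mod 23. 97 = 4×22 + 9. So 2^{97} ≡ 2^{9} ≡ 6 mod 23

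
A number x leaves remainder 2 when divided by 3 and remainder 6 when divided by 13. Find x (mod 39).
M = 3 × 13 = 39. M₁ = 13, y₁ ≡ 1 (mod 3). M₂ = 3, y₂ ≡ 9 (mod 13). x = 2×13×1 + 6×3×9 ≡ 32 (mod 39)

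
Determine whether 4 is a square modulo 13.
By Euler's criterion: 4^{6} ≡ 1 mod 13. Since this equals 1, 4 is a QR.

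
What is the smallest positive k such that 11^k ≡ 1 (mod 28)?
Powers of 11 mod 28: 11^1≡11, 11^2≡9, 11^3≡15, 11^4≡25, 11^5≡23, 11^6≡1. Order = 6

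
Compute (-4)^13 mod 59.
By repeated squaring (mod 59): (-4)^{1}≡55, (-4)^{2}≡16, (-4)^{4}≡20, (-4)^{8}≡46. Then (-4)^{13} = (-4)^{8+4+1} ≡ 46 × 20 × 55 ≡ 37 (mod 59)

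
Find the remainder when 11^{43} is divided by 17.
By Fermat: 11^{16} ≡ 1 (mod 17). 43 = 2×16 + 11. So 11^{43} ≡ 11^{11} ≡ 12 (mod 17)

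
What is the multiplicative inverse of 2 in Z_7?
Since 7 is prime, by Fermat 2^(-1) ≡ 2^{5} ≡ 4 (mod 7). Verify: 2 × 4 = 8 ≡ 1 (mod 7)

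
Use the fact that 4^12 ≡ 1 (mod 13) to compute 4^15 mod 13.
By Fermat: 4^{12} ≡ 1 (mod 13). So 4^{15} = 4^{12} · 4^{3} ≡ 4^{3} ≡ 12 (mod 13)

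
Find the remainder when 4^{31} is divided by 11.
By Fermat: 4^{10} ≡ 1 (mod 11). 31 = 3×10 + 1. So 4^{31} ≡ 4^{1} ≡ 4 (mod 11)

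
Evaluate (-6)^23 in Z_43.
By repeated squaring mod 43: (-6)^{1}≡37, (-6)^{2}≡36, (-6)^{4}≡6, (-6)^{8}≡36, (-6)^{16}≡6. Then (-6)^{23} = (-6)^{16+4+2+1} ≡ 6 × 6 × 36 × 37 ≡ 7 mod 43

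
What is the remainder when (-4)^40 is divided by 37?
Using Fermat: (-4)^{36} ≡ 1 mod 37. 40 ≡ 4 mod 36. So (-4)^{40} ≡ (-4)^{4} ≡ 34 mod 37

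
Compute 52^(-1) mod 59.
Since 59 is prime, by Fermat 52^(-1) ≡ 52^{57} ≡ 42 mod 59. Verify: 52 × 42 = 2184 ≡ 1 mod 59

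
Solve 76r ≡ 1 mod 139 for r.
Since 139 is prime, by Fermat 76^(-1) ≡ 76^{137} ≡ 75 mod 139. Verify: 76 × 75 = 5700 ≡ 1 mod 139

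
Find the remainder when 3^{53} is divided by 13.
By Fermat: 3^{12} ≡ 1 (mod 13). 53 = 4×12 + 5. So 3^{53} ≡ 3^{5} ≡ 9 (mod 13)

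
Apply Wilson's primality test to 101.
(100)! mod 101 = 100. Since 100 ≡ -1 mod 101, 101 is prime.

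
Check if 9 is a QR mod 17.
By Euler's criterion: 9^{8} ≡ 1 (mod 17). Since this equals 1, 9 is a QR.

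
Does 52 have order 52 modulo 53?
52^{2} ≡ 1 mod 53 and 2 < 52, so ord_53(52) = 2 ≠ 52 and 52 is not a primitive root.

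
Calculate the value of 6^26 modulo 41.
By repeated squaring mod 41: 6^{1}≡6, 6^{2}≡36, 6^{4}≡25, 6^{8}≡10, 6^{16}≡18. Then 6^{26} = 6^{16+8+2} ≡ 18 × 10 × 36 ≡ 2 mod 41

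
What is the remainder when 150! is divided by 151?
By Wilson's theorem, (150)! ≡ -1 ≡ 150 mod 151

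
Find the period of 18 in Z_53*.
Powers of 18 mod 53: 18^1≡18, 18^2≡6, 18^3≡2, 18^4≡36, 18^5≡12, 18^6≡4, 18^7≡19, 18^8≡24, 18^9≡8, 18^10≡38, 18^11≡48, 18^12≡16, 18^13≡23, 18^14≡43, 18^15≡32, 18^16≡46, 18^17≡33, 18^18≡11, 18^19≡39, 18^20≡13, 18^21≡22, 18^22≡25, 18^23≡26, 18^24≡44, 18^25≡50, 18^26≡52, 18^27≡35, 18^28≡47, 18^29≡51, 18^30≡17, 18^31≡41, 18^32≡49, 18^33≡34, 18^34≡29, 18^35≡45, 18^36≡15, 18^37≡5, 18^38≡37, 18^39≡30, 18^40≡10, 18^41≡21, 18^42≡7, 18^43≡20, 18^44≡42, 18^45≡14, 18^46≡40, 18^47≡31, 18^48≡28, 18^49≡27, 18^50≡9, 18^51≡3, 18^52≡1. So the order of 18 is 52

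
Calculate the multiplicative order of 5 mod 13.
Powers of 5 mod 13: 5^1≡5, 5^2≡12, 5^3≡8, 5^4≡1. ord_13(5) = 4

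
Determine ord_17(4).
Powers of 4 mod 17: 4^1≡4, 4^2≡16, 4^3≡13, 4^4≡1. So the order of 4 is 4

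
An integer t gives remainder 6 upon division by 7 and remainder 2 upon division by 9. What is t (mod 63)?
M = 7 × 9 = 63. M₁ = 9, y₁ ≡ 4 (mod 7). M₂ = 7, y₂ ≡ 4 (mod 9). t = 6×9×4 + 2×7×4 ≡ 20 (mod 63)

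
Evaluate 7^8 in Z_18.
By repeated squaring (mod 18): 7^{1}≡7, 7^{2}≡13, 7^{4}≡7, 7^{8}≡13. So 7^{8} ≡ 13 (mod 18)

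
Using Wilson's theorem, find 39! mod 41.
(40)! = (39)! × (40) ≡ -1 mod 41. So (39)! ≡ -1 × (40)^(-1) ≡ (-1)×(-1) = 1 mod 41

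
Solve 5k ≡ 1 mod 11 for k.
Since 11 is prime, by Fermat 5^(-1) ≡ 5^{9} ≡ 9 mod 11. Verify: 5 × 9 = 45 ≡ 1 mod 11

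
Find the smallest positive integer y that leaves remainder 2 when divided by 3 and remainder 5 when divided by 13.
M = 3 × 13 = 39. M₁ = 13, y₁ ≡ 1 mod 3. M₂ = 3, y₂ ≡ 9 mod 13. y = 2×13×1 + 5×3×9 ≡ 5 mod 39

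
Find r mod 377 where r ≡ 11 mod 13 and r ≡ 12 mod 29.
M = 13 × 29 = 377. M₁ = 29, y₁ ≡ 9 mod 13. M₂ = 13, y₂ ≡ 9 mod 29. r = 11×29×9 + 12×13×9 ≡ 128 mod 377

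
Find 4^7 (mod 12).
By repeated squaring (mod 12): 4^{1}≡4, 4^{2}≡4, 4^{4}≡4. Then 4^{7} = 4^{4+2+1} ≡ 4 × 4 × 4 ≡ 4 (mod 12)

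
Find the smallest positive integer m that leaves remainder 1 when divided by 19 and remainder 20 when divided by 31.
M = 19 × 31 = 589. M₁ = 31, y₁ ≡ 8 (mod 19). M₂ = 19, y₂ ≡ 18 (mod 31). m = 1×31×8 + 20×19×18 ≡ 20 (mod 589)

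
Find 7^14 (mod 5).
Using Fermat: 7^{4} ≡ 1 (mod 5). 14 ≡ 2 (mod 4). So 7^{14} ≡ 7^{2} ≡ 4 (mod 5)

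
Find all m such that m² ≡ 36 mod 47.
The square roots of 36 mod 47 are 6 and 41. Verify: 6² = 36 ≡ 36 mod 47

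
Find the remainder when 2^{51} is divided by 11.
By Fermat: 2^{10} ≡ 1 mod 11. 51 = 5×10 + 1. So 2^{51} ≡ 2^{1} ≡ 2 mod 11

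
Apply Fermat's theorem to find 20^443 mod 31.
By Fermat: 20^{30} ≡ 1 mod 31. 443 ≡ 23 mod 30. So 20^{443} ≡ 20^{23} ≡ 19 mod 31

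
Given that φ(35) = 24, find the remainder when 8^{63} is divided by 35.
By Euler: 8^{24} ≡ 1 mod 35 since gcd(8, 35) = 1. 63 = 2×24 + 15. So 8^{63} ≡ 8^{15} ≡ 22 mod 35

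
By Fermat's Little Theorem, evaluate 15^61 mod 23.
By Fermat: 15^{22} ≡ 1 (mod 23). 61 = 2×22 + 17. So 15^{61} ≡ 15^{17} ≡ 10 (mod 23)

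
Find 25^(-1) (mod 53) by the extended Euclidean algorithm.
Extended GCD: 25(17) + 53(-8) = 1. So 25^(-1) ≡ 17 (mod 53). Verify: 25 × 17 = 425 ≡ 1 (mod 53)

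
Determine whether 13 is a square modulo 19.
By Euler's criterion: 13^{9} ≡ 18 mod 19. Since this equals -1 (≡ 18), 13 is not a QR.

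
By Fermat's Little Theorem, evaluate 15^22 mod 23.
By Fermat's Little Theorem, 15^{22} ≡ 1 mod 23 since 23 is prime and gcd(15, 23) = 1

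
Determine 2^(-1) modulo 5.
Since 5 is prime, by Fermat 2^(-1) ≡ 2^{3} ≡ 3 mod 5. Verify: 2 × 3 = 6 ≡ 1 mod 5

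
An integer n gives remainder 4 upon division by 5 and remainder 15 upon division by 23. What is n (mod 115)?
M = 5 × 23 = 115. M₁ = 23, y₁ ≡ 2 (mod 5). M₂ = 5, y₂ ≡ 14 (mod 23). n = 4×23×2 + 15×5×14 ≡ 84 (mod 115)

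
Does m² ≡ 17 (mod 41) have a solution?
By Euler's criterion: 17^{20} ≡ 40 (mod 41). Since this equals -1 (≡ 40), 17 is not a QR.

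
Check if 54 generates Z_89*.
ord_89(54) divides 88. For each prime q|88: 54^{44}≡88, 54^{8}≡16, none ≡ 1. So 54 has order 88 and is a primitive root mod 89.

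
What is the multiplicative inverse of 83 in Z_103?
Since 103 is prime, by Fermat 83^(-1) ≡ 83^{101} ≡ 36 mod 103. Verify: 83 × 36 = 2988 ≡ 1 mod 103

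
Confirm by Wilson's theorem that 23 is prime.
(22)! mod 23 = 22. Since this equals -1 mod 23, Wilson confirms 23 is prime.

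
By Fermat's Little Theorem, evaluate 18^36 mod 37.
By Fermat's Little Theorem, 18^{36} ≡ 1 (mod 37) since 37 is prime and gcd(18, 37) = 1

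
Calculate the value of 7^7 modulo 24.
By repeated squaring mod 24: 7^{1}≡7, 7^{2}≡1, 7^{4}≡1. Then 7^{7} = 7^{4+2+1} ≡ 1 × 1 × 7 ≡ 7 mod 24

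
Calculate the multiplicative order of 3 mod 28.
Powers of 3 mod 28: 3^1≡3, 3^2≡9, 3^3≡27, 3^4≡25, 3^5≡19, 3^6≡1. Order = 6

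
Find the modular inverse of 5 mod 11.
Since 11 is prime, by Fermat 5^(-1) ≡ 5^{9} ≡ 9 (mod 11). Verify: 5 × 9 = 45 ≡ 1 (mod 11)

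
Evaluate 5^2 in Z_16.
5^{2} = 25 ≡ 9 (mod 16)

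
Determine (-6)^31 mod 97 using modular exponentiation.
By repeated squaring mod 97: (-6)^{1}≡91, (-6)^{2}≡36, (-6)^{4}≡35, (-6)^{8}≡61, (-6)^{16}≡35. Then (-6)^{31} = (-6)^{16+8+4+2+1} ≡ 35 × 61 × 35 × 36 × 91 ≡ 6 mod 97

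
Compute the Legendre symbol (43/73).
(43/73) = 43^{36} mod 73 = -1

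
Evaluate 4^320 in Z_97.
Using Fermat: 4^{96} ≡ 1 mod 97. 320 ≡ 32 mod 96. So 4^{320} ≡ 4^{32} ≡ 61 mod 97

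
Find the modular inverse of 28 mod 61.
Since 61 is prime, by Fermat 28^(-1) ≡ 28^{59} ≡ 24 mod 61. Verify: 28 × 24 = 672 ≡ 1 mod 61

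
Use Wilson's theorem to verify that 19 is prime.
(18)! mod 19 = 18. Since this equals -1 (mod 19), Wilson confirms 19 is prime.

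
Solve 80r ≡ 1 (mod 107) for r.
Since 107 is prime, by Fermat 80^(-1) ≡ 80^{105} ≡ 103 (mod 107). Verify: 80 × 103 = 8240 ≡ 1 (mod 107)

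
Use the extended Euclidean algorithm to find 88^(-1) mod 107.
Extended GCD: 88(45) + 107(-37) = 1. So 88^(-1) ≡ 45 (mod 107). Verify: 88 × 45 = 3960 ≡ 1 (mod 107)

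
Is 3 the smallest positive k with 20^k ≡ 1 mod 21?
Powers of 20 mod 21: 20^1≡20, 20^2≡1. Already 20^2≡1, so the order is 2 < 3. No, the actual order is 2.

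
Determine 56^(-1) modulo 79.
Since 79 is prime, by Fermat 56^(-1) ≡ 56^{77} ≡ 24 mod 79. Verify: 56 × 24 = 1344 ≡ 1 mod 79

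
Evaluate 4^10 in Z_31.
By repeated squaring (mod 31): 4^{1}≡4, 4^{2}≡16, 4^{4}≡8, 4^{8}≡2. Then 4^{10} = 4^{8+2} ≡ 2 × 16 ≡ 1 (mod 31)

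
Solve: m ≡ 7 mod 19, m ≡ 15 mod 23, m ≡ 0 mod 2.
M = 19 × 23 × 2 = 874. M₁ = 46, y₁ ≡ 12 mod 19. M₂ = 38, y₂ ≡ 20 mod 23. M₃ = 437, y₃ ≡ 1 mod 2. m = 7×46×12 + 15×38×20 + 0×437×1 ≡ 406 mod 874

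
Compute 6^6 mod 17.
By repeated squaring (mod 17): 6^{1}≡6, 6^{2}≡2, 6^{4}≡4. Then 6^{6} = 6^{4+2} ≡ 4 × 2 ≡ 8 (mod 17)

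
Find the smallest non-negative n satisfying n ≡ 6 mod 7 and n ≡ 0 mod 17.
M = 7 × 17 = 119. M₁ = 17, y₁ ≡ 5 mod 7. M₂ = 7, y₂ ≡ 5 mod 17. n = 6×17×5 + 0×7×5 ≡ 34 mod 119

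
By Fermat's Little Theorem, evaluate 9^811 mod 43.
By Fermat: 9^{42} ≡ 1 (mod 43). 811 ≡ 13 (mod 42). So 9^{811} ≡ 9^{13} ≡ 15 (mod 43)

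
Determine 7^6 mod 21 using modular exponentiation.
By repeated squaring mod 21: 7^{1}≡7, 7^{2}≡7, 7^{4}≡7. Then 7^{6} = 7^{4+2} ≡ 7 × 7 ≡ 7 mod 21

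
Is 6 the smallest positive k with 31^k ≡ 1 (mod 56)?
Powers of 31 mod 56: 31^1≡31, 31^2≡9, 31^3≡55, 31^4≡25, 31^5≡47, 31^6≡1. First k with 31^k≡1 is k=6. Yes, ord_56(31) = 6.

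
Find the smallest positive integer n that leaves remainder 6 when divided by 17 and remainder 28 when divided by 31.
M = 17 × 31 = 527. M₁ = 31, y₁ ≡ 11 mod 17. M₂ = 17, y₂ ≡ 11 mod 31. n = 6×31×11 + 28×17×11 ≡ 431 mod 527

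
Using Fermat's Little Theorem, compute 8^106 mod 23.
By Fermat: 8^{22} ≡ 1 (mod 23). 106 = 4×22 + 18. So 8^{106} ≡ 8^{18} ≡ 12 (mod 23)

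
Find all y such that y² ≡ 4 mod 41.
The square roots of 4 mod 41 are 2 and 39. Verify: 2² = 4 ≡ 4 mod 41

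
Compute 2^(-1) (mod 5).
Since 5 is prime, by Fermat 2^(-1) ≡ 2^{3} ≡ 3 (mod 5). Verify: 2 × 3 = 6 ≡ 1 (mod 5)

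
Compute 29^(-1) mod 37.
Since 37 is prime, by Fermat 29^(-1) ≡ 29^{35} ≡ 23 mod 37. Verify: 29 × 23 = 667 ≡ 1 mod 37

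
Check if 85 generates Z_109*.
ord_109(85) divides 108. For each prime q|108: 85^{54}≡108, 85^{36}≡63, none ≡ 1. So 85 has order 108 and is a primitive root mod 109.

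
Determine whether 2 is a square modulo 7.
By Euler's criterion: 2^{3} ≡ 1 (mod 7). Since this equals 1, 2 is a QR.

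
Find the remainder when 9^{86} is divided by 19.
By Fermat: 9^{18} ≡ 1 (mod 19). 86 = 4×18 + 14. So 9^{86} ≡ 9^{14} ≡ 16 (mod 19)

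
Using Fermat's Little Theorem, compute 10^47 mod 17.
By Fermat: 10^{16} ≡ 1 mod 17. 47 = 2×16 + 15. So 10^{47} ≡ 10^{15} ≡ 12 mod 17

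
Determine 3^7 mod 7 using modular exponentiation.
Using Fermat: 3^{6} ≡ 1 mod 7. 7 ≡ 1 mod 6. So 3^{7} ≡ 3^{1} ≡ 3 mod 7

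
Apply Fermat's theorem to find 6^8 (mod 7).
By Fermat: 6^{6} ≡ 1 (mod 7). So 6^{8} = 6^{6} · 6^{2} ≡ 6^{2} ≡ 1 (mod 7)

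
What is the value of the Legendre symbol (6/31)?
(6/31) = 6^{15} mod 31 = -1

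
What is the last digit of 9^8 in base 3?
By repeated squaring mod 3: 9^{1}≡0, 9^{2}≡0, 9^{4}≡0, 9^{8}≡0. So 9^{8} ≡ 0 mod 3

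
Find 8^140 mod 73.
Using Fermat: 8^{72} ≡ 1 mod 73. 140 ≡ 68 mod 72. So 8^{140} ≡ 8^{68} ≡ 64 mod 73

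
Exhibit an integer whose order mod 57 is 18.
17 has order 18 mod 57 since 17^{18} ≡ 1 (mod 57) and no smaller power works.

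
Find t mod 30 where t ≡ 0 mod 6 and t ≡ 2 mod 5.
M = 6 × 5 = 30. M₁ = 5, y₁ ≡ 5 mod 6. M₂ = 6, y₂ ≡ 1 mod 5. t = 0×5×5 + 2×6×1 ≡ 12 mod 30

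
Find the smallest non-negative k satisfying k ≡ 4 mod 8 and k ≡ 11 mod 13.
M = 8 × 13 = 104. M₁ = 13, y₁ ≡ 5 mod 8. M₂ = 8, y₂ ≡ 5 mod 13. k = 4×13×5 + 11×8×5 ≡ 76 mod 104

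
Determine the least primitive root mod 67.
g = 2. Powers: [2, 4, 8, 16, 32, 64, 61, 55, ...] generates all 66 non-zero residues.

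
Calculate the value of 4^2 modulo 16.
4^{2} = 16 ≡ 0 mod 16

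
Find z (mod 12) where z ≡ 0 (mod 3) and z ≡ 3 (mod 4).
M = 3 × 4 = 12. M₁ = 4, y₁ ≡ 1 (mod 3). M₂ = 3, y₂ ≡ 3 (mod 4). z = 0×4×1 + 3×3×3 ≡ 3 (mod 12)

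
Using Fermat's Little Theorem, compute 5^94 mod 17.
By Fermat: 5^{16} ≡ 1 mod 17. 94 = 5×16 + 14. So 5^{94} ≡ 5^{14} ≡ 15 mod 17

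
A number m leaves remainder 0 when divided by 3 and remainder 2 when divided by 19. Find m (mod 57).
M = 3 × 19 = 57. M₁ = 19, y₁ ≡ 1 (mod 3). M₂ = 3, y₂ ≡ 13 (mod 19). m = 0×19×1 + 2×3×13 ≡ 21 (mod 57)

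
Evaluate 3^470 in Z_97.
Using Fermat: 3^{96} ≡ 1 mod 97. 470 ≡ 86 mod 96. So 3^{470} ≡ 3^{86} ≡ 4 mod 97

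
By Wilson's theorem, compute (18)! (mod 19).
By Wilson's theorem, (18)! ≡ -1 ≡ 18 (mod 19)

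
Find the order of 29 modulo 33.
Powers of 29 mod 33: 29^1≡29, 29^2≡16, 29^3≡2, 29^4≡25, 29^5≡32, 29^6≡4, 29^7≡17, 29^8≡31, 29^9≡8, 29^10≡1. ord_33(29) = 10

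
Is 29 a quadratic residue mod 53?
By Euler's criterion: 29^{26} ≡ 1 (mod 53). Since this equals 1, 29 is a QR.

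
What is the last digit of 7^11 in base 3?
Using Fermat: 7^{2} ≡ 1 (mod 3). 11 ≡ 1 (mod 2). So 7^{11} ≡ 7^{1} ≡ 1 (mod 3)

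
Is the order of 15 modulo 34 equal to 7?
Powers of 15 mod 34: 15^1≡15, 15^2≡21, 15^3≡9, 15^4≡33, 15^5≡19, 15^6≡13, 15^7≡25, 15^8≡1. 15^7≡25≢1, so ord ≠ 7. No, the actual order is 8.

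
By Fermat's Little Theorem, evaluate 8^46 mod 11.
By Fermat: 8^{10} ≡ 1 mod 11. 46 = 4×10 + 6. So 8^{46} ≡ 8^{6} ≡ 3 mod 11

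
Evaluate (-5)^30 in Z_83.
By repeated squaring (mod 83): (-5)^{1}≡78, (-5)^{2}≡25, (-5)^{4}≡44, (-5)^{8}≡27, (-5)^{16}≡65. Then (-5)^{30} = (-5)^{16+8+4+2} ≡ 65 × 27 × 44 × 25 ≡ 3 (mod 83)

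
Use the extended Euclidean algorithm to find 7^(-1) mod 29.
Extended GCD: 7(-4) + 29(1) = 1. So 7^(-1) ≡ -4 ≡ 25 mod 29. Verify: 7 × 25 = 175 ≡ 1 mod 29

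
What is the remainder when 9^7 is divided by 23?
By repeated squaring mod 23: 9^{1}≡9, 9^{2}≡12, 9^{4}≡6. Then 9^{7} = 9^{4+2+1} ≡ 6 × 12 × 9 ≡ 4 mod 23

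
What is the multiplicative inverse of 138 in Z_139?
Since 139 is prime, by Fermat 138^(-1) ≡ 138^{137} ≡ 138 (mod 139). Verify: 138 × 138 = 19044 ≡ 1 (mod 139)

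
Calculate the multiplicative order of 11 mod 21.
Powers of 11 mod 21: 11^1≡11, 11^2≡16, 11^3≡8, 11^4≡4, 11^5≡2, 11^6≡1. So the order of 11 is 6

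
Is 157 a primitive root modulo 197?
157^{98} ≡ 1 (mod 197) and 98 < 196, so ord_197(157) = 98 ≠ 196 and 157 is not a primitive root.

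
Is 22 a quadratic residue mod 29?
By Euler's criterion: 22^{14} ≡ 1 mod 29. Since this equals 1, 22 is a QR.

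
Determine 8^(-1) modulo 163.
Since 163 is prime, by Fermat 8^(-1) ≡ 8^{161} ≡ 102 (mod 163). Verify: 8 × 102 = 816 ≡ 1 (mod 163)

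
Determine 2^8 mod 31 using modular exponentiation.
By repeated squaring mod 31: 2^{1}≡2, 2^{2}≡4, 2^{4}≡16, 2^{8}≡8. So 2^{8} ≡ 8 mod 31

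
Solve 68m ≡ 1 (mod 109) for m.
Since 109 is prime, by Fermat 68^(-1) ≡ 68^{107} ≡ 101 (mod 109). Verify: 68 × 101 = 6868 ≡ 1 (mod 109)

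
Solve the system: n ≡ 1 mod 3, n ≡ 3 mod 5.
M = 3 × 5 = 15. M₁ = 5, y₁ ≡ 2 mod 3. M₂ = 3, y₂ ≡ 2 mod 5. n = 1×5×2 + 3×3×2 ≡ 13 mod 15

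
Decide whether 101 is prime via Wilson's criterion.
(100)! mod 101 = 100. Since 100 ≡ -1 mod 101, 101 is prime.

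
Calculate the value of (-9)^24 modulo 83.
By repeated squaring mod 83: (-9)^{1}≡74, (-9)^{2}≡81, (-9)^{4}≡4, (-9)^{8}≡16, (-9)^{16}≡7. Then (-9)^{24} = (-9)^{16+8} ≡ 7 × 16 ≡ 29 mod 83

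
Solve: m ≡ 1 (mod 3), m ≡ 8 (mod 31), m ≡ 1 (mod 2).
M = 3 × 31 × 2 = 186. M₁ = 62, y₁ ≡ 2 (mod 3). M₂ = 6, y₂ ≡ 26 (mod 31). M₃ = 93, y₃ ≡ 1 (mod 2). m = 1×62×2 + 8×6×26 + 1×93×1 ≡ 163 (mod 186)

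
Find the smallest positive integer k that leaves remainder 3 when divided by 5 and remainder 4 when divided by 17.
M = 5 × 17 = 85. M₁ = 17, y₁ ≡ 3 (mod 5). M₂ = 5, y₂ ≡ 7 (mod 17). k = 3×17×3 + 4×5×7 ≡ 38 (mod 85)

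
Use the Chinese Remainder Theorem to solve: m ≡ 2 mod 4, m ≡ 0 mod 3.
M = 4 × 3 = 12. M₁ = 3, y₁ ≡ 3 mod 4. M₂ = 4, y₂ ≡ 1 mod 3. m = 2×3×3 + 0×4×1 ≡ 6 mod 12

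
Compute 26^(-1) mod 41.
Since 41 is prime, by Fermat 26^(-1) ≡ 26^{39} ≡ 30 mod 41. Verify: 26 × 30 = 780 ≡ 1 mod 41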